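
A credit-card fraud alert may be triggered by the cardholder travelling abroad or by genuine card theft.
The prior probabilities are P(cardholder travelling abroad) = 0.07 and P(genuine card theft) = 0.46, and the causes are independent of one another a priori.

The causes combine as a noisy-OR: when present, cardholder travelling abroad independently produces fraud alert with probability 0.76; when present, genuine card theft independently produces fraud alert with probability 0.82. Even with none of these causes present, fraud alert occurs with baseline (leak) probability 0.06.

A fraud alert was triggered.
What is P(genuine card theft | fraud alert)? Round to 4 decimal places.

P(genuine card theft | fraud alert) ≈ 0.8667

Under noisy-OR, P(fraud alert | causes) = 1 − (1−0.06)·∏(1−qᵢ) over the active causes.
Enumerate the 4 (cardholder travelling abroad, genuine card theft) configurations and weight by the priors:
  P(fraud alert) = 0.06*0.93*0.54 + 0.8308*0.93*0.46 + 0.7744*0.07*0.54 + 0.959392*0.07*0.46
        = 0.030132 + 0.355416 + 0.029272 + 0.030892 = 0.445712
The terms with genuine card theft present sum to 0.386308, so
  P(genuine card theft | fraud alert) = 0.386308 / 0.445712 ≈ 0.8667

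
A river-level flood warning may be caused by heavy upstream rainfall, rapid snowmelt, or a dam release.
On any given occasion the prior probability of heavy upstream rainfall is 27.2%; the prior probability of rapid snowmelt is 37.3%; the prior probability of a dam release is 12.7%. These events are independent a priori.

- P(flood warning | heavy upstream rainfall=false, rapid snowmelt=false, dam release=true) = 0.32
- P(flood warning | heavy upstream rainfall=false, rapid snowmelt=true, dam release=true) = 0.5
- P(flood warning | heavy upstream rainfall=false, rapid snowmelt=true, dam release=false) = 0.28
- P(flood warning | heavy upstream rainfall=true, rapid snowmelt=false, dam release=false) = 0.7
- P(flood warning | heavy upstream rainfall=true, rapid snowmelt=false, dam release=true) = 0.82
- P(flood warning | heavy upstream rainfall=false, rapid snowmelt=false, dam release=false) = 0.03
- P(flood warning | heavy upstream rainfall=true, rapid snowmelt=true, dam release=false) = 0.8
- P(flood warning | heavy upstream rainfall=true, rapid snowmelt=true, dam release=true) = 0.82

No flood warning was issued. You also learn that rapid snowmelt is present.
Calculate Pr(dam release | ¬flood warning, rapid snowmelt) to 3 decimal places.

P(¬flood warning | rapid snowmelt) = 0.72×0.728×0.873 + 0.5×0.728×0.127 + 0.2×0.272×0.873 + 0.18×0.272×0.127 = 0.457592 + 0.046228 + 0.047491 + 0.006218 = 0.557529
The dam release-present share is 0.046228 + 0.006218 = 0.052446.
Hence the posterior is 0.052446/0.557529 ≈ 0.094.

Pr(dam release | ¬flood warning, rapid snowmelt) ≈ 0.094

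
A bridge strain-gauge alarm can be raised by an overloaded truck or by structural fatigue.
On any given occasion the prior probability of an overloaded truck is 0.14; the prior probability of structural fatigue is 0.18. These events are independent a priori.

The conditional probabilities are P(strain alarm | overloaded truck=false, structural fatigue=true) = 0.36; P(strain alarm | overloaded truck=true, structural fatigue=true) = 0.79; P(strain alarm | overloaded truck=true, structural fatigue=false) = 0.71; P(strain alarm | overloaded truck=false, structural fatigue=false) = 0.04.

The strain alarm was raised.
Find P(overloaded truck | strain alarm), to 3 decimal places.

Enumerate the 4 (overloaded truck, structural fatigue) configurations and weight by the priors:
  P(strain alarm) = 0.04×0.86×0.82 + 0.36×0.86×0.18 + 0.71×0.14×0.82 + 0.79×0.14×0.18
        = 0.028208 + 0.055728 + 0.081508 + 0.019908 = 0.185352
Keeping only the overloaded truck-present terms gives 0.101416, so
  P(overloaded truck | strain alarm) = 0.101416 / 0.185352 ≈ 0.547

P(overloaded truck | strain alarm) ≈ 0.547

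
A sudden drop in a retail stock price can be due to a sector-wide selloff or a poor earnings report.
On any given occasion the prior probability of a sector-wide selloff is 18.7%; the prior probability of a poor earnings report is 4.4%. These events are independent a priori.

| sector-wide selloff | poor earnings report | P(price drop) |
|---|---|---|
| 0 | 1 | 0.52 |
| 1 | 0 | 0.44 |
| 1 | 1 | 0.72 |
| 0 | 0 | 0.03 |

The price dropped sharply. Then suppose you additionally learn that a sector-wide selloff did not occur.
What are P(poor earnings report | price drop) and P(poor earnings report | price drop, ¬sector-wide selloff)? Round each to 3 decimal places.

P(poor earnings report | price drop) ≈ 0.194; P(poor earnings report | price drop, ¬sector-wide selloff) ≈ 0.444

P(price drop) = 0.03×0.813×0.956 + 0.52×0.813×0.044 + 0.44×0.187×0.956 + 0.72×0.187×0.044 = 0.023317 + 0.018601 + 0.078660 + 0.005924 = 0.126502
The poor earnings report-present share is 0.018601 + 0.005924 = 0.024525.
P(poor earnings report | price drop) = 0.024525 / 0.126502 ≈ 0.194

Now also conditioning on sector-wide selloff≠true:
P(price drop | ¬sector-wide selloff) = 0.03*0.956 + 0.52*0.044 = 0.028680 + 0.022880 = 0.051560
The poor earnings report-present share is 0.52*0.044 = 0.022880.
P(poor earnings report | price drop, ¬sector-wide selloff) = 0.022880 / 0.051560 ≈ 0.444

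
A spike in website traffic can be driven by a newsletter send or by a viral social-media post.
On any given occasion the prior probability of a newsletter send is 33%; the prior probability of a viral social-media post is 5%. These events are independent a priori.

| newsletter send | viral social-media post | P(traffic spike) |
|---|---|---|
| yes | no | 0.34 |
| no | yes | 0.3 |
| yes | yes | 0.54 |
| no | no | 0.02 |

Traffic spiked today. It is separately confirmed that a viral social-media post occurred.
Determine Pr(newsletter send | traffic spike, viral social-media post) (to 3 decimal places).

Pr(newsletter send | traffic spike, viral social-media post) ≈ 0.470

Enumerate both values of newsletter send and weight by the priors:
  P(traffic spike | viral social-media post) = 0.3×0.67 + 0.54×0.33
        = 0.201000 + 0.178200 = 0.379200
Configurations with newsletter send contribute 0.178200, so
  P(newsletter send | traffic spike, viral social-media post) = 0.178200 / 0.379200 ≈ 0.470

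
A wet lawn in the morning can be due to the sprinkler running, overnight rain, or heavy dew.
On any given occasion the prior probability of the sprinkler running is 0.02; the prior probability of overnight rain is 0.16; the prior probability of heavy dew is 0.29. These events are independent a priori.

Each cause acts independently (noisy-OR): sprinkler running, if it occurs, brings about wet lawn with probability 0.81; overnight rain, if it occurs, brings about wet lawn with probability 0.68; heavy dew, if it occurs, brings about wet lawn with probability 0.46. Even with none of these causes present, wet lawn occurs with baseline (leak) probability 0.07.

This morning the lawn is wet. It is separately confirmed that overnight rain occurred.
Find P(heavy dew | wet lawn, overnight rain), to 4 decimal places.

P(heavy dew | wet lawn, overnight rain) ≈ 0.3272

Under noisy-OR, P(wet lawn | causes) = 1 − (1−0.07)·∏(1−qᵢ) over the active causes.
By total probability over the 4 (sprinkler running, heavy dew) configurations:
  P(wet lawn | overnight rain) = 0.7024×0.98×0.71 + 0.839296×0.98×0.29 + 0.943456×0.02×0.71 + 0.969466×0.02×0.29
        = 0.488730 + 0.238528 + 0.013397 + 0.005623 = 0.746278
The terms with heavy dew present sum to 0.244151, so
  P(heavy dew | wet lawn, overnight rain) = 0.244151 / 0.746278 ≈ 0.3272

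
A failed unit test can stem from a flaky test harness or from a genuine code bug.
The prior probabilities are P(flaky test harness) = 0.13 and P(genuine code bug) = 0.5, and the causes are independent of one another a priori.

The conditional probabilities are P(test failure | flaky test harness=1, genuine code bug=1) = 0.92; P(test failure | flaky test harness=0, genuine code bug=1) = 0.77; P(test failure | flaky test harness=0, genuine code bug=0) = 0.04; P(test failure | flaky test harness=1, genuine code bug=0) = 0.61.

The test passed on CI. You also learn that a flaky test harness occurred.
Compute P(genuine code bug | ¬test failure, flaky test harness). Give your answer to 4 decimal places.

Enumerate both values of genuine code bug and weight by the priors:
  P(¬test failure | flaky test harness) = 0.39*0.5 + 0.08*0.5
        = 0.195000 + 0.040000 = 0.235000
Configurations with genuine code bug contribute 0.040000, so
  P(genuine code bug | ¬test failure, flaky test harness) = 0.040000 / 0.235000 ≈ 0.1702

P(genuine code bug | ¬test failure, flaky test harness) ≈ 0.1702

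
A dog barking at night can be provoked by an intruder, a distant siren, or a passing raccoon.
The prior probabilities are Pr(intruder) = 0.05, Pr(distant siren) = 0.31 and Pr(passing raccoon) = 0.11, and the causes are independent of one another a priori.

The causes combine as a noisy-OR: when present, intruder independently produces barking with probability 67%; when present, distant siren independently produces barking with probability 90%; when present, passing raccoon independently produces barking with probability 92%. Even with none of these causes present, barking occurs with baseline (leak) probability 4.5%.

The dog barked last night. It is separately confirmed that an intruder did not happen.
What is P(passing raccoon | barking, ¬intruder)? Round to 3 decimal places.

Under noisy-OR, P(barking | causes) = 1 − (1−0.045)·∏(1−qᵢ) over the active causes.
P(barking | ¬intruder) = 0.045×0.69×0.89 + 0.9236×0.69×0.11 + 0.9045×0.31×0.89 + 0.99236×0.31×0.11 = 0.027634 + 0.070101 + 0.249552 + 0.033839 = 0.381126
Restricting to configurations with passing raccoon present: 0.070101 + 0.033839 = 0.103940.
P(passing raccoon | barking, ¬intruder) = 0.103940 / 0.381126 ≈ 0.273

P(passing raccoon | barking, ¬intruder) ≈ 0.273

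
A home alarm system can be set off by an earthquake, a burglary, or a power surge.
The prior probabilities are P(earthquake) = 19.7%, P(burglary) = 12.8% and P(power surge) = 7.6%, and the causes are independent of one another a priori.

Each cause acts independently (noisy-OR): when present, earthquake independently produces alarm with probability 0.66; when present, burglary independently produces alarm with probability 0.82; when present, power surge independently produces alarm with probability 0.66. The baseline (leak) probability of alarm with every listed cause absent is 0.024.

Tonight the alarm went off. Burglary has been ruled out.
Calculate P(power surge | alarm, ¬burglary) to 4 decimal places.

Under noisy-OR, P(alarm | causes) = 1 − (1−0.024)·∏(1−qᵢ) over the active causes.
Sum P(alarm|·) weighted by the priors over the 4 (earthquake, power surge) configurations:
  P(alarm | ¬burglary) = 0.024·0.803·0.924 + 0.66816·0.803·0.076 + 0.66816·0.197·0.924 + 0.887174·0.197·0.076
        = 0.017807 + 0.040776 + 0.121624 + 0.013283 = 0.193490
Keeping only the power surge-present terms gives 0.054059, so
  P(power surge | alarm, ¬burglary) = 0.054059 / 0.193490 ≈ 0.2794

P(power surge | alarm, ¬burglary) ≈ 0.2794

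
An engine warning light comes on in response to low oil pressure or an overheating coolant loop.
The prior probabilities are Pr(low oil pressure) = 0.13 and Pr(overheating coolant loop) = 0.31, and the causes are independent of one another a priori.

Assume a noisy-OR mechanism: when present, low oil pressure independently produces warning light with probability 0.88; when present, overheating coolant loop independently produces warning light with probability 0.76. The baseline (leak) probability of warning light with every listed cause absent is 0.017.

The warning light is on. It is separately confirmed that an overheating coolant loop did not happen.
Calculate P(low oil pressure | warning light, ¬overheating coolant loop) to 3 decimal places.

P(low oil pressure | warning light, ¬overheating coolant loop) ≈ 0.886

Under noisy-OR, P(warning light | causes) = 1 − (1−0.017)·∏(1−qᵢ) over the active causes.
For the numerator, keep only low oil pressure=true terms: 0.88204×0.13 = 0.114665
Denominator P(warning light | ¬overheating coolant loop): 0.017×0.87 + 0.88204×0.13 = 0.129455
P(low oil pressure | warning light, ¬overheating coolant loop) = 0.114665/0.129455 ≈ 0.886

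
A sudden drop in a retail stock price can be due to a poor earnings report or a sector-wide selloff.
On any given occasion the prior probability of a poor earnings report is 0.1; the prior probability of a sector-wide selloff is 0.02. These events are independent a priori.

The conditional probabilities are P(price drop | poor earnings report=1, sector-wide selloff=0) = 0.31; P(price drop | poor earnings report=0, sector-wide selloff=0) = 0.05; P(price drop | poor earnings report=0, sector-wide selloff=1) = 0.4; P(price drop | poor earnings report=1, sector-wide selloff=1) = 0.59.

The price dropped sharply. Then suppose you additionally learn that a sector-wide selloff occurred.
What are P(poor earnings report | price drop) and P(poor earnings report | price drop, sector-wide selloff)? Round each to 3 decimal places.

P(poor earnings report | price drop) ≈ 0.381; P(poor earnings report | price drop, sector-wide selloff) ≈ 0.141

Weight on poor earnings report=true, given the evidence: 0.030380 + 0.001180 = 0.031560
The normalizing constant is 0.05*0.9*0.98 + 0.4*0.9*0.02 + 0.31*0.1*0.98 + 0.59*0.1*0.02 = 0.082860
Posterior = 0.031560 / 0.082860 ≈ 0.381

Now also conditioning on sector-wide selloff=true:
Weight on poor earnings report=true, given the evidence: 0.59·0.1 = 0.059000
Denominator P(price drop | sector-wide selloff): 0.4·0.9 + 0.59·0.1 = 0.419000
Posterior = 0.059000 / 0.419000 ≈ 0.141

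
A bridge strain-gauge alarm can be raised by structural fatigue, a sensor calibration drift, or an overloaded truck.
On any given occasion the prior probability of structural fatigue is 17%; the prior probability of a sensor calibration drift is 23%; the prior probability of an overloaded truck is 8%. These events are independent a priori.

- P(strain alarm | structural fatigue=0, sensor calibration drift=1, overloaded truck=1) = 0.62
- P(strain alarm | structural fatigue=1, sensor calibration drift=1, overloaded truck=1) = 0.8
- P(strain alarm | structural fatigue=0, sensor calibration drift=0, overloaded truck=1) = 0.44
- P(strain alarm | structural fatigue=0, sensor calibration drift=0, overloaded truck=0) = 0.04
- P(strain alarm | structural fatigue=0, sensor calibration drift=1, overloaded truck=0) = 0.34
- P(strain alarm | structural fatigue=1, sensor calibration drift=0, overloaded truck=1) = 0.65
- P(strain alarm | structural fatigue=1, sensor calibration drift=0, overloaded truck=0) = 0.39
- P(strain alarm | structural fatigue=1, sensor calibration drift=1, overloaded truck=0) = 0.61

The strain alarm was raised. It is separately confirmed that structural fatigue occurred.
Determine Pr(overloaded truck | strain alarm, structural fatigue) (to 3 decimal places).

P(strain alarm | structural fatigue) = 0.39·0.77·0.92 + 0.65·0.77·0.08 + 0.61·0.23·0.92 + 0.8·0.23·0.08 = 0.276276 + 0.040040 + 0.129076 + 0.014720 = 0.460112
Of this, 0.054760 comes from 0.040040 + 0.014720 (the overloaded truck=true cases).
Hence the posterior is 0.054760/0.460112 ≈ 0.119.

Pr(overloaded truck | strain alarm, structural fatigue) ≈ 0.119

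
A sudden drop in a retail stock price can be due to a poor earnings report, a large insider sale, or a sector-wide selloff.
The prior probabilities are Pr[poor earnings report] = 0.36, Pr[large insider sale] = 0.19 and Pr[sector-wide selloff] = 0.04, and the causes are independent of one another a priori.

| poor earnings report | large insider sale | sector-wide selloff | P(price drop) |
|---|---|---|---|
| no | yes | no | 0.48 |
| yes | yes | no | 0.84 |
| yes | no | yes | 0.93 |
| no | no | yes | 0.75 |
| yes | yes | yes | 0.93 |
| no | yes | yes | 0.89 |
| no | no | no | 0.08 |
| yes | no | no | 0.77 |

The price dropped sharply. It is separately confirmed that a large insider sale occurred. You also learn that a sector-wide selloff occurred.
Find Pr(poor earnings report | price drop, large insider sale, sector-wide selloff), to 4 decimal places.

Pr(poor earnings report | price drop, large insider sale, sector-wide selloff) ≈ 0.3702

P(price drop | large insider sale, sector-wide selloff) = 0.89·0.64 + 0.93·0.36 = 0.569600 + 0.334800 = 0.904400
Of this, 0.334800 comes from 0.93·0.36 (the poor earnings report=true cases).
So P(poor earnings report | price drop, large insider sale, sector-wide selloff) = 0.334800/0.904400 ≈ 0.3702.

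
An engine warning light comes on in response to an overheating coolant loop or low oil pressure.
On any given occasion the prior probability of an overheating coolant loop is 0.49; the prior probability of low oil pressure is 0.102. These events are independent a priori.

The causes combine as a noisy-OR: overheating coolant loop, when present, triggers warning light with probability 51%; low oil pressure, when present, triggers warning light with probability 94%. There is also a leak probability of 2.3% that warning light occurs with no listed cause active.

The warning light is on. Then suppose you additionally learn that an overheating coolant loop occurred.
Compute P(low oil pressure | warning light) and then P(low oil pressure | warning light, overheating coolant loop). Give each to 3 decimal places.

Under noisy-OR, P(warning light | causes) = 1 − (1−0.023)·∏(1−qᵢ) over the active causes.
P(warning light) = 0.023×0.51×0.898 + 0.94138×0.51×0.102 + 0.52127×0.49×0.898 + 0.971276×0.49×0.102 = 0.010534 + 0.048971 + 0.229369 + 0.048544 = 0.337418
Of this, 0.097515 comes from 0.048971 + 0.048544 (the low oil pressure=true cases).
P(low oil pressure | warning light) = 0.097515 / 0.337418 ≈ 0.289

With the extra evidence:
P(warning light | overheating coolant loop) = 0.52127×0.898 + 0.971276×0.102 = 0.468100 + 0.099070 = 0.567170
Of this, 0.099070 comes from 0.971276×0.102 (the low oil pressure=true cases).
P(low oil pressure | warning light, overheating coolant loop) = 0.099070 / 0.567170 ≈ 0.175
— overheating coolant loop explains away the evidence for low oil pressure.

P(low oil pressure | warning light) ≈ 0.289; P(low oil pressure | warning light, overheating coolant loop) ≈ 0.175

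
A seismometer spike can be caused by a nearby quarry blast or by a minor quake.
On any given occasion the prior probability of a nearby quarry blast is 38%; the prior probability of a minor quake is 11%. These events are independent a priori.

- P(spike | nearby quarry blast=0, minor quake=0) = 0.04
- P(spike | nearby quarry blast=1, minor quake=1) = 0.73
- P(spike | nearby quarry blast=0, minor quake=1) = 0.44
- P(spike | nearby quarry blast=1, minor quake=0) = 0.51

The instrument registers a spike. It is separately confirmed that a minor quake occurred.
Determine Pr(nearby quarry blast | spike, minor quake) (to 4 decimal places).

Sum P(spike|·) weighted by the priors over both values of nearby quarry blast:
  P(spike | minor quake) = 0.44·0.62 + 0.73·0.38
        = 0.272800 + 0.277400 = 0.550200
The terms with nearby quarry blast present sum to 0.277400, so
  P(nearby quarry blast | spike, minor quake) = 0.277400 / 0.550200 ≈ 0.5042

Pr(nearby quarry blast | spike, minor quake) ≈ 0.5042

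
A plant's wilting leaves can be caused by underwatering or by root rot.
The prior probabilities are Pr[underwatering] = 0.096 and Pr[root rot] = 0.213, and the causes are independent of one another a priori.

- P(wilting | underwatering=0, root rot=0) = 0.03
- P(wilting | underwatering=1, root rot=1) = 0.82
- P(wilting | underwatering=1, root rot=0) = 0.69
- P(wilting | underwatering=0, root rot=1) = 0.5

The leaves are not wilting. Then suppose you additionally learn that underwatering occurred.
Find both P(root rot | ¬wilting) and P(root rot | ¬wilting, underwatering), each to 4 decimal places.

P(root rot | ¬wilting) ≈ 0.1229; P(root rot | ¬wilting, underwatering) ≈ 0.1358

P(¬wilting) = 0.97*0.904*0.787 + 0.5*0.904*0.213 + 0.31*0.096*0.787 + 0.18*0.096*0.213 = 0.690105 + 0.096276 + 0.023421 + 0.003681 = 0.813483
Restricting to configurations with root rot present: 0.096276 + 0.003681 = 0.099957.
Hence the posterior is 0.099957/0.813483 ≈ 0.1229.

With the extra evidence:
P(¬wilting | underwatering) = 0.31·0.787 + 0.18·0.213 = 0.243970 + 0.038340 = 0.282310
Restricting to configurations with root rot present: 0.18·0.213 = 0.038340.
Hence the posterior is 0.038340/0.282310 ≈ 0.1358.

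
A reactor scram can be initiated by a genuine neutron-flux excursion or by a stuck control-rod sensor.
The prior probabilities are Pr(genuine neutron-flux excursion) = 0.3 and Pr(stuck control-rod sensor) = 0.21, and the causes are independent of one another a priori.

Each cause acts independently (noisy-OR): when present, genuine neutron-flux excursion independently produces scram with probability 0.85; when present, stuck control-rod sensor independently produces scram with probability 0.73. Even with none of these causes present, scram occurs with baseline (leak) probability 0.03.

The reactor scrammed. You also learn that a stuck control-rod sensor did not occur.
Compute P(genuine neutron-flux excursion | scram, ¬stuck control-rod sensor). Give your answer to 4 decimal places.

Under noisy-OR, P(scram | causes) = 1 − (1−0.03)·∏(1−qᵢ) over the active causes.
Weight on genuine neutron-flux excursion=true, given the evidence: 0.8545·0.3 = 0.256350
The normalizing constant is 0.03·0.7 + 0.8545·0.3 = 0.277350
Posterior = 0.256350 / 0.277350 ≈ 0.9243

P(genuine neutron-flux excursion | scram, ¬stuck control-rod sensor) ≈ 0.9243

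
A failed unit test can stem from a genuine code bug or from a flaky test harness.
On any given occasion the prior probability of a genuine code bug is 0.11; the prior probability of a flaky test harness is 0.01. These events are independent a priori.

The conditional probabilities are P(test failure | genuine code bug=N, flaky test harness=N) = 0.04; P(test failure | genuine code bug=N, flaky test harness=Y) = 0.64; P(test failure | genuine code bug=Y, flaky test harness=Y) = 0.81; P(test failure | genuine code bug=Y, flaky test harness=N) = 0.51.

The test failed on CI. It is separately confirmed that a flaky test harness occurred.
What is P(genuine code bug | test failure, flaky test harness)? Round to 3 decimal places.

By total probability over both values of genuine code bug:
  P(test failure | flaky test harness) = 0.64×0.89 + 0.81×0.11
        = 0.569600 + 0.089100 = 0.658700
The terms with genuine code bug present sum to 0.089100, so
  P(genuine code bug | test failure, flaky test harness) = 0.089100 / 0.658700 ≈ 0.135

P(genuine code bug | test failure, flaky test harness) ≈ 0.135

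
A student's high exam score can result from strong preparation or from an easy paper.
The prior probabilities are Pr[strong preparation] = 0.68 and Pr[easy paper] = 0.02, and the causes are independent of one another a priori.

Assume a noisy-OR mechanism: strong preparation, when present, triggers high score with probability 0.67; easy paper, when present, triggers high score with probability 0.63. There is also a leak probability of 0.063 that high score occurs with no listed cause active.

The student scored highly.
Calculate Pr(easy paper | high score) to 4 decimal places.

Pr(easy paper | high score) ≈ 0.0327

Under noisy-OR, P(high score | causes) = 1 − (1−0.063)·∏(1−qᵢ) over the active causes.
By total probability over the 4 (strong preparation, easy paper) configurations:
  P(high score) = 0.063×0.32×0.98 + 0.65331×0.32×0.02 + 0.69079×0.68×0.98 + 0.885592×0.68×0.02
        = 0.019757 + 0.004181 + 0.460342 + 0.012044 = 0.496324
Configurations with easy paper contribute 0.016225, so
  P(easy paper | high score) = 0.016225 / 0.496324 ≈ 0.0327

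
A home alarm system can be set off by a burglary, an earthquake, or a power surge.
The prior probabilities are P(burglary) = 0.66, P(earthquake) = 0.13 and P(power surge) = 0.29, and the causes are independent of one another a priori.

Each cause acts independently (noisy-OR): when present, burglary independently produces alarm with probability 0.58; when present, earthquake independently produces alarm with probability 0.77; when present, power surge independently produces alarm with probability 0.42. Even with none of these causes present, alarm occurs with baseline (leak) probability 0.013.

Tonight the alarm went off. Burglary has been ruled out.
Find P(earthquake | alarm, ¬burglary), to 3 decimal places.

Under noisy-OR, P(alarm | causes) = 1 − (1−0.013)·∏(1−qᵢ) over the active causes.
Weight on earthquake=true, given the evidence: 0.071347 + 0.032736 = 0.104083
Denominator P(alarm | ¬burglary): 0.013*0.87*0.71 + 0.42754*0.87*0.29 + 0.77299*0.13*0.71 + 0.868334*0.13*0.29 = 0.219981
Posterior = 0.104083 / 0.219981 ≈ 0.473

P(earthquake | alarm, ¬burglary) ≈ 0.473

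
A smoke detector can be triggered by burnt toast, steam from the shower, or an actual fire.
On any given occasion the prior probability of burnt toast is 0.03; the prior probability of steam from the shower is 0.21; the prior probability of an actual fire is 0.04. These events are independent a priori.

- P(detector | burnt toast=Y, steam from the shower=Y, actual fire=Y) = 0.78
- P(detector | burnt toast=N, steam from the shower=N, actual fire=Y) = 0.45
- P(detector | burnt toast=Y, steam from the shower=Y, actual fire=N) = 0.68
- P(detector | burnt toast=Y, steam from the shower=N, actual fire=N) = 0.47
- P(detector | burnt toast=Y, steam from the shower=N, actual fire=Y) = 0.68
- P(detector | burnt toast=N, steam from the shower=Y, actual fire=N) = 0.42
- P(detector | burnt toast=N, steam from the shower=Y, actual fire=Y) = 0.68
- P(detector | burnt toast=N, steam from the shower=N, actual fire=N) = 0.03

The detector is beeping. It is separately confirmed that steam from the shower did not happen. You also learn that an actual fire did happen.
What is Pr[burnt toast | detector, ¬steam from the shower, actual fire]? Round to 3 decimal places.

Weight on burnt toast=true, given the evidence: 0.68·0.03 = 0.020400
The normalizing constant is 0.45·0.97 + 0.68·0.03 = 0.456900
Posterior = 0.020400 / 0.456900 ≈ 0.045

Pr[burnt toast | detector, ¬steam from the shower, actual fire] ≈ 0.045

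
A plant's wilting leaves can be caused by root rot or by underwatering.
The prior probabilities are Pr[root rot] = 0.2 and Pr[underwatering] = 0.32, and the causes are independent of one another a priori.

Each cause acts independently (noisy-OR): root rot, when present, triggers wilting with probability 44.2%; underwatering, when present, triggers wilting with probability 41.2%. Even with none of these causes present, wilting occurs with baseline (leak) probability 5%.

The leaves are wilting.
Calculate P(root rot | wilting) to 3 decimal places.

Under noisy-OR, P(wilting | causes) = 1 − (1−0.05)·∏(1−qᵢ) over the active causes.
Enumerate the 4 (root rot, underwatering) configurations and weight by the priors:
  P(wilting) = 0.05×0.8×0.68 + 0.4414×0.8×0.32 + 0.4699×0.2×0.68 + 0.688301×0.2×0.32
        = 0.027200 + 0.112998 + 0.063906 + 0.044051 = 0.248155
Configurations with root rot contribute 0.107957, so
  P(root rot | wilting) = 0.107957 / 0.248155 ≈ 0.435

P(root rot | wilting) ≈ 0.435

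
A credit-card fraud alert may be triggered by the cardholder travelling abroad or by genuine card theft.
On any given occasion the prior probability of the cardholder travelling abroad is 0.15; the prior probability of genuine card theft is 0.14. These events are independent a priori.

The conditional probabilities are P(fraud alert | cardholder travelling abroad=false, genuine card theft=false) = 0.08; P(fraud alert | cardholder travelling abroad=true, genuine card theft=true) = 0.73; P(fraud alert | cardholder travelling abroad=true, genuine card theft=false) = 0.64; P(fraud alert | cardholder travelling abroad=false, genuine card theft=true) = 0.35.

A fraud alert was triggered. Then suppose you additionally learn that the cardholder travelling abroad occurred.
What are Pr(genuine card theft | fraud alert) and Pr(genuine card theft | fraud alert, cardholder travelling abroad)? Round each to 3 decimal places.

Pr(genuine card theft | fraud alert) ≈ 0.288; Pr(genuine card theft | fraud alert, cardholder travelling abroad) ≈ 0.157

P(fraud alert) = 0.08×0.85×0.86 + 0.35×0.85×0.14 + 0.64×0.15×0.86 + 0.73×0.15×0.14 = 0.058480 + 0.041650 + 0.082560 + 0.015330 = 0.198020
The genuine card theft-present share is 0.041650 + 0.015330 = 0.056980.
So P(genuine card theft | fraud alert) = 0.056980/0.198020 ≈ 0.288.

Now also conditioning on cardholder travelling abroad=true:
Numerator (weight on configurations with genuine card theft): 0.73*0.14 = 0.102200
Denominator P(fraud alert | cardholder travelling abroad): 0.64*0.86 + 0.73*0.14 = 0.652600
P(genuine card theft | fraud alert, cardholder travelling abroad) = 0.102200/0.652600 ≈ 0.157
This is intercausal reasoning (explaining away): once cardholder travelling abroad accounts for the fraud alert, genuine card theft becomes less likely.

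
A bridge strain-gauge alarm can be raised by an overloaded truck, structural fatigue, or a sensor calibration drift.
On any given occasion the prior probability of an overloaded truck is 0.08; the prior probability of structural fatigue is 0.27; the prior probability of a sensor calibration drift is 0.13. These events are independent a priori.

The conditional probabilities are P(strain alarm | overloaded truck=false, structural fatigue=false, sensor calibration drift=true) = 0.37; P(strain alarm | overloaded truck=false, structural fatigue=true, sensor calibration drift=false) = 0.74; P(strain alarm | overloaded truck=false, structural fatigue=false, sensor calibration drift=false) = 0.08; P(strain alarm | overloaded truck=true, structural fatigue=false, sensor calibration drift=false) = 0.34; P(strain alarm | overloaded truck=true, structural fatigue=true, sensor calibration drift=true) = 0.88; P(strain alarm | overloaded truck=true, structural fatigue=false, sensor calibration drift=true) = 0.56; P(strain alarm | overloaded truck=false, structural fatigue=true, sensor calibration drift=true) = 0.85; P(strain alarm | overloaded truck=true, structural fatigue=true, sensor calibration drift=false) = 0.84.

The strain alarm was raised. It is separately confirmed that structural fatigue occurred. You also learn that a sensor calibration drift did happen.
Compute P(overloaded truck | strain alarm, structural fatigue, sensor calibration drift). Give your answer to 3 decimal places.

P(overloaded truck | strain alarm, structural fatigue, sensor calibration drift) ≈ 0.083

By total probability over both values of overloaded truck:
  P(strain alarm | structural fatigue, sensor calibration drift) = 0.85*0.92 + 0.88*0.08
        = 0.782000 + 0.070400 = 0.852400
Configurations with overloaded truck contribute 0.070400, so
  P(overloaded truck | strain alarm, structural fatigue, sensor calibration drift) = 0.070400 / 0.852400 ≈ 0.083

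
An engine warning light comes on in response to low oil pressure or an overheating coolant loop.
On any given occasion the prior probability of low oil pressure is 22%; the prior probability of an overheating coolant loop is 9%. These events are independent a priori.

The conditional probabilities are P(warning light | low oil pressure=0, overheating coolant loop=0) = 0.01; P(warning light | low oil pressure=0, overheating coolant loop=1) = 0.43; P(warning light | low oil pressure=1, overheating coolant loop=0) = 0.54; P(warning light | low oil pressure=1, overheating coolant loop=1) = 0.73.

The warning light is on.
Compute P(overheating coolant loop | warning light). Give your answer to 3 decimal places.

P(overheating coolant loop | warning light) ≈ 0.279

Enumerate the 4 (low oil pressure, overheating coolant loop) configurations and weight by the priors:
  P(warning light) = 0.01·0.78·0.91 + 0.43·0.78·0.09 + 0.54·0.22·0.91 + 0.73·0.22·0.09
        = 0.007098 + 0.030186 + 0.108108 + 0.014454 = 0.159846
The terms with overheating coolant loop present sum to 0.044640, so
  P(overheating coolant loop | warning light) = 0.044640 / 0.159846 ≈ 0.279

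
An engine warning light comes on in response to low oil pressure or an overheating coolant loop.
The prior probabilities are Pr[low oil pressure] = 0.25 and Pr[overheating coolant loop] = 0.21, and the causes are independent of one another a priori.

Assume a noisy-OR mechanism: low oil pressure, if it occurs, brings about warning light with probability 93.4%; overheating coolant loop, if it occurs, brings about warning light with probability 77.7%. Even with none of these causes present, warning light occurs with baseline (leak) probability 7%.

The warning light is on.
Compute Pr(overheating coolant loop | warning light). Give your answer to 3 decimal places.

Under noisy-OR, P(warning light | causes) = 1 − (1−0.07)·∏(1−qᵢ) over the active causes.
P(warning light) = 0.07*0.75*0.79 + 0.79261*0.75*0.21 + 0.93862*0.25*0.79 + 0.986312*0.25*0.21 = 0.041475 + 0.124836 + 0.185377 + 0.051781 = 0.403469
Restricting to configurations with overheating coolant loop present: 0.124836 + 0.051781 = 0.176617.
Hence the posterior is 0.176617/0.403469 ≈ 0.438.

Pr(overheating coolant loop | warning light) ≈ 0.438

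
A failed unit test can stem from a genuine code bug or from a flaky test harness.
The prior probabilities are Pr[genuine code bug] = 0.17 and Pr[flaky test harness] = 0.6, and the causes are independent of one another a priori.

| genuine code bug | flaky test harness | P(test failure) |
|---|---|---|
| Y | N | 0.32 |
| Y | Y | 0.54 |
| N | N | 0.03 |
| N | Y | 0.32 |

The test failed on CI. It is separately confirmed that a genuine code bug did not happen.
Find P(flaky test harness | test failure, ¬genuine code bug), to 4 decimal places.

P(flaky test harness | test failure, ¬genuine code bug) ≈ 0.9412

P(test failure | ¬genuine code bug) = 0.03·0.4 + 0.32·0.6 = 0.012000 + 0.192000 = 0.204000
The flaky test harness-present share is 0.32·0.6 = 0.192000.
So P(flaky test harness | test failure, ¬genuine code bug) = 0.192000/0.204000 ≈ 0.9412.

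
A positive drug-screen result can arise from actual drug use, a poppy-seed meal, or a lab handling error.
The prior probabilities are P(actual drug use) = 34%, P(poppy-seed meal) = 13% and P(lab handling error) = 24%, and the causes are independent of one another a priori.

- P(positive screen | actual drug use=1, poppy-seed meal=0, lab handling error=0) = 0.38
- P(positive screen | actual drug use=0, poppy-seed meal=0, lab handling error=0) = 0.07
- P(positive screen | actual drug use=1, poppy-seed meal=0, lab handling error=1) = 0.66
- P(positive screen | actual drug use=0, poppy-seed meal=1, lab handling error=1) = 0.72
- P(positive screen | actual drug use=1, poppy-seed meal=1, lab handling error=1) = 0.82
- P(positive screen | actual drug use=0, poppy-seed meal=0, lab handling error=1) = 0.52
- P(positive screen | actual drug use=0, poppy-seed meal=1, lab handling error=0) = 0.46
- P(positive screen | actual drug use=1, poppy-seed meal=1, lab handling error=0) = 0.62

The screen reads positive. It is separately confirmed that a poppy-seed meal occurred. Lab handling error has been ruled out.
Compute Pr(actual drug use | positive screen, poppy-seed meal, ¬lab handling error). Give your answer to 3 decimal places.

By total probability over both values of actual drug use:
  P(positive screen | poppy-seed meal, ¬lab handling error) = 0.46*0.66 + 0.62*0.34
        = 0.303600 + 0.210800 = 0.514400
The terms with actual drug use present sum to 0.210800, so
  P(actual drug use | positive screen, poppy-seed meal, ¬lab handling error) = 0.210800 / 0.514400 ≈ 0.410

Pr(actual drug use | positive screen, poppy-seed meal, ¬lab handling error) ≈ 0.410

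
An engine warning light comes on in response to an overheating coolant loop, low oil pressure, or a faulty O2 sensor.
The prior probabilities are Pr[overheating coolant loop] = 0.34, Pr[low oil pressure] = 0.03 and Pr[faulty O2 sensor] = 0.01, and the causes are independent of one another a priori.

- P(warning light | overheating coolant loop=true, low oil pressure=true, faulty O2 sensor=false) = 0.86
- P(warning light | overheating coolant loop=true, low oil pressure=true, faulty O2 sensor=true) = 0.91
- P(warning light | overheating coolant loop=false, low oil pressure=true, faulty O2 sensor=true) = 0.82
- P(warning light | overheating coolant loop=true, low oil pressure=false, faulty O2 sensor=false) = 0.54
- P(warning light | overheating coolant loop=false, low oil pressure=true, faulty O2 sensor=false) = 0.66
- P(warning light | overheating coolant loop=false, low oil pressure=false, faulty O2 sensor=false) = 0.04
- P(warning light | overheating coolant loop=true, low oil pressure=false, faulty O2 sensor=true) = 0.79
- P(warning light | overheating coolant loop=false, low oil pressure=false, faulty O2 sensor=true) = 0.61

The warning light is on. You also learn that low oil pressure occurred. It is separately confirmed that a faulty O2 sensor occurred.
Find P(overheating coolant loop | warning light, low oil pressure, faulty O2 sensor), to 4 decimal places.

P(overheating coolant loop | warning light, low oil pressure, faulty O2 sensor) ≈ 0.3637

P(warning light | low oil pressure, faulty O2 sensor) = 0.82×0.66 + 0.91×0.34 = 0.541200 + 0.309400 = 0.850600
Restricting to configurations with overheating coolant loop present: 0.91×0.34 = 0.309400.
Hence the posterior is 0.309400/0.850600 ≈ 0.3637.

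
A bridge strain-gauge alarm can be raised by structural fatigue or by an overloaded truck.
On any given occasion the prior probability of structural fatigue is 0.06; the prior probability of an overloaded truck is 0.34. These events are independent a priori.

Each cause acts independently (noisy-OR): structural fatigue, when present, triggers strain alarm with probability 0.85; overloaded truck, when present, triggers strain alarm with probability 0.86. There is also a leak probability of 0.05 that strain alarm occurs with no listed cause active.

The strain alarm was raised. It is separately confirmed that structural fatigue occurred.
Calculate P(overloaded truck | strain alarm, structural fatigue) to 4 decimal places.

P(overloaded truck | strain alarm, structural fatigue) ≈ 0.3706

Under noisy-OR, P(strain alarm | causes) = 1 − (1−0.05)·∏(1−qᵢ) over the active causes.
Sum P(strain alarm|·) weighted by the priors over both values of overloaded truck:
  P(strain alarm | structural fatigue) = 0.8575×0.66 + 0.98005×0.34
        = 0.565950 + 0.333217 = 0.899167
Configurations with overloaded truck contribute 0.333217, so
  P(overloaded truck | strain alarm, structural fatigue) = 0.333217 / 0.899167 ≈ 0.3706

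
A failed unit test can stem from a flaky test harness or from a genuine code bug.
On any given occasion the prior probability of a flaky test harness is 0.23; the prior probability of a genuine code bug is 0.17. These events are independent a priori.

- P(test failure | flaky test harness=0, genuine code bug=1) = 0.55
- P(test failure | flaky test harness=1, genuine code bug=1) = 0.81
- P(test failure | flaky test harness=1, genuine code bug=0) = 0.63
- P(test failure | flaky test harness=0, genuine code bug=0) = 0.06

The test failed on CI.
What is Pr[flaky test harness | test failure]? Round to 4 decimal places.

P(test failure) = 0.06×0.77×0.83 + 0.55×0.77×0.17 + 0.63×0.23×0.83 + 0.81×0.23×0.17 = 0.038346 + 0.071995 + 0.120267 + 0.031671 = 0.262279
Of this, 0.151938 comes from 0.120267 + 0.031671 (the flaky test harness=true cases).
So P(flaky test harness | test failure) = 0.151938/0.262279 ≈ 0.5793.

Pr[flaky test harness | test failure] ≈ 0.5793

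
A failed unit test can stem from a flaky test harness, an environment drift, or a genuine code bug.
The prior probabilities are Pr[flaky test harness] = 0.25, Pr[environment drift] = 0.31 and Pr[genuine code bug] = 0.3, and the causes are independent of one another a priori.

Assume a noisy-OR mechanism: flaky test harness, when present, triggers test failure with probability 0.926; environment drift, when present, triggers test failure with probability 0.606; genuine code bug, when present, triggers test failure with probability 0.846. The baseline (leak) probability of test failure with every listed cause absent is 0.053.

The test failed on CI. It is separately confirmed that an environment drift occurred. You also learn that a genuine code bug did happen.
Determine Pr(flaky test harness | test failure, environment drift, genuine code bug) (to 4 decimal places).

Pr(flaky test harness | test failure, environment drift, genuine code bug) ≈ 0.2604

Under noisy-OR, P(test failure | causes) = 1 − (1−0.053)·∏(1−qᵢ) over the active causes.
P(test failure | environment drift, genuine code bug) = 0.94254*0.75 + 0.995748*0.25 = 0.706905 + 0.248937 = 0.955842
The flaky test harness-present share is 0.995748*0.25 = 0.248937.
Hence the posterior is 0.248937/0.955842 ≈ 0.2604.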